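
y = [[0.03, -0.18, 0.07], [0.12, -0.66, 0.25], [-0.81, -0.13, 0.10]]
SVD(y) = [[0.03, -0.26, 0.96], [0.1, -0.96, -0.26], [0.99, 0.11, -0.0]] @ diag([0.8274218447072809, 0.7409931800034733, 0.0014825955420246064]) @ [[-0.96, -0.25, 0.15], [-0.29, 0.9, -0.33], [0.06, 0.36, 0.93]]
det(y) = -0.00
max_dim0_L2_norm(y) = 0.82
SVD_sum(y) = [[-0.03, -0.01, 0.00], [-0.08, -0.02, 0.01], [-0.79, -0.20, 0.13]] + [[0.06, -0.17, 0.06], [0.2, -0.64, 0.24], [-0.02, 0.07, -0.03]] + [[0.00,  0.00,  0.00], [-0.00,  -0.00,  -0.0], [-0.0,  -0.00,  -0.00]]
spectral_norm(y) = 0.83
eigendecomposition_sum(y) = [[(-0.07-0.02j), 0.02+0.00j, (-0+0j)], [-0.26-0.17j, 0.08+0.04j, -0.01+0.01j], [-0.60-0.46j, 0.18+0.12j, -0.03+0.01j]] + [[(-0.07+0.02j), (0.02-0j), -0.00-0.00j], [(-0.26+0.17j), (0.08-0.04j), (-0.01-0.01j)], [-0.60+0.46j, 0.18-0.12j, -0.03-0.01j]] + [[0.17-0.00j, (-0.22+0j), (0.08-0j)], [(0.64-0j), -0.82+0.00j, 0.28-0.00j], [0.39-0.00j, -0.50+0.00j, (0.17-0j)]]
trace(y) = -0.53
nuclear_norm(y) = 1.57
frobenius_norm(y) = 1.11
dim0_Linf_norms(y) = [0.81, 0.66, 0.25]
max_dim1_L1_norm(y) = 1.04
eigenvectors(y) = [[(0.08-0.03j), (0.08+0.03j), (0.23+0j)],[(0.38-0.03j), (0.38+0.03j), (0.83+0j)],[0.92+0.00j, (0.92-0j), 0.51+0.00j]]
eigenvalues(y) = [(-0.03+0.03j), (-0.03-0.03j), (-0.48+0j)]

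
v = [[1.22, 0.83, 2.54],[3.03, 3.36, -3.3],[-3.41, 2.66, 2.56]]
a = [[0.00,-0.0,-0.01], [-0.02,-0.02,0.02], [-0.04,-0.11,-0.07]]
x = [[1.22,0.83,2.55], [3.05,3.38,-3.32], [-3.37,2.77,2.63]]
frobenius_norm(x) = 8.15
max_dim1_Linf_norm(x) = 3.38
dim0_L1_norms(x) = [7.64, 6.98, 8.5]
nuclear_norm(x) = 13.41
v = x + a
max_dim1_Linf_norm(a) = 0.11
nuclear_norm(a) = 0.17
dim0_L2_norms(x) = [4.71, 4.45, 4.94]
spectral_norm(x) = 6.29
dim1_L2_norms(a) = [0.01, 0.03, 0.14]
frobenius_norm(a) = 0.14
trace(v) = 7.14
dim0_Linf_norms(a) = [0.04, 0.11, 0.07]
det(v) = 73.68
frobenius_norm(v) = 8.08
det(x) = 75.28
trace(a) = -0.09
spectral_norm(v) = 6.26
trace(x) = 7.23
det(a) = -0.00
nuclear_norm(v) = 13.30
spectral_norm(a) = 0.14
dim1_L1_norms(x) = [4.6, 9.75, 8.77]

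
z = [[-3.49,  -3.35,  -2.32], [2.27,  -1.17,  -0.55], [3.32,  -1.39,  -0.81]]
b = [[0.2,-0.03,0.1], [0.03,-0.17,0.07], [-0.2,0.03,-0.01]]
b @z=[[-0.43, -0.77, -0.53], [-0.26, 0.00, -0.03], [0.73, 0.65, 0.46]]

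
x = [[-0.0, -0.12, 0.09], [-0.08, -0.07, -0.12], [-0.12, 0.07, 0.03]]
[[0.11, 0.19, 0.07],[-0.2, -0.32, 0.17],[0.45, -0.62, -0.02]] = x @ [[-2.46, 4.53, -0.55],  [1.11, -1.31, -0.97],  [2.66, 0.41, -0.46]]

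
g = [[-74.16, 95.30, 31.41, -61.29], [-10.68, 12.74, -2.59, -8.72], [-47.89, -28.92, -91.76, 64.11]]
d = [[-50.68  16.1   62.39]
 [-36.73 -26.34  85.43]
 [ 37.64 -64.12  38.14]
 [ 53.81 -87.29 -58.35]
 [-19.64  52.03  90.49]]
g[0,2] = 31.41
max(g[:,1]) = 95.3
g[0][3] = -61.29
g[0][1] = 95.3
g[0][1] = 95.3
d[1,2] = 85.43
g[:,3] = [-61.29, -8.72, 64.11]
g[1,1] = 12.74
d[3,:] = [53.81, -87.29, -58.35]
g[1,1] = 12.74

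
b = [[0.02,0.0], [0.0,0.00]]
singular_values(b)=[0.02, 0.0]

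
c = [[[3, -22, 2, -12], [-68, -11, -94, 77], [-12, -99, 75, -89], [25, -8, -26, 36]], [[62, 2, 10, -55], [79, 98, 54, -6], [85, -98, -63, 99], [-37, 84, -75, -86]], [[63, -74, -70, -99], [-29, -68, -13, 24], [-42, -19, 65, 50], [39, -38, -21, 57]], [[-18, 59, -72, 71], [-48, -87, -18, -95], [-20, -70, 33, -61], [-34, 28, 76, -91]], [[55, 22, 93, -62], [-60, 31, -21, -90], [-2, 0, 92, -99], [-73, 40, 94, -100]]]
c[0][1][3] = 77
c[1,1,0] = 79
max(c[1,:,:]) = 99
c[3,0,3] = 71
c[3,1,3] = -95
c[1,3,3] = -86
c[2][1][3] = 24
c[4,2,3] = -99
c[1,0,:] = [62, 2, 10, -55]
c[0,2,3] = -89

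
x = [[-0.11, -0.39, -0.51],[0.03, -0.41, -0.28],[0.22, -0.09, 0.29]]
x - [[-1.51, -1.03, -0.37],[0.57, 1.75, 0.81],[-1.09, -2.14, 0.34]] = [[1.4, 0.64, -0.14], [-0.54, -2.16, -1.09], [1.31, 2.05, -0.05]]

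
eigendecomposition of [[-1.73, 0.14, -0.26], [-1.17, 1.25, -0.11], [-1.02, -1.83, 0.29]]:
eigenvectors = [[0.74,  0.12,  -0.10], [0.30,  0.04,  -0.40], [0.6,  -0.99,  0.91]]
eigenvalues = [-1.88, 0.48, 1.21]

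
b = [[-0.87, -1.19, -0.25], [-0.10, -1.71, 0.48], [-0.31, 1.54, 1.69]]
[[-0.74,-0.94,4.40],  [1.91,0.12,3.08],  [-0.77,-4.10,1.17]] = b @ [[1.98, 2.33, -3.67], [-1.00, -0.61, -1.26], [0.82, -1.44, 1.17]]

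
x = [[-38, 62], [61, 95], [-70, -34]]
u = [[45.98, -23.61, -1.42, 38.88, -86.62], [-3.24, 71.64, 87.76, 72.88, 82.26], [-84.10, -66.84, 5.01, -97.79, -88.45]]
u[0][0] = 45.98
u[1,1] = 71.64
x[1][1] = 95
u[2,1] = -66.84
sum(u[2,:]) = -332.17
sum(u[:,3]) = 13.969999999999985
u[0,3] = 38.88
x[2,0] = -70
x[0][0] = -38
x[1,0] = 61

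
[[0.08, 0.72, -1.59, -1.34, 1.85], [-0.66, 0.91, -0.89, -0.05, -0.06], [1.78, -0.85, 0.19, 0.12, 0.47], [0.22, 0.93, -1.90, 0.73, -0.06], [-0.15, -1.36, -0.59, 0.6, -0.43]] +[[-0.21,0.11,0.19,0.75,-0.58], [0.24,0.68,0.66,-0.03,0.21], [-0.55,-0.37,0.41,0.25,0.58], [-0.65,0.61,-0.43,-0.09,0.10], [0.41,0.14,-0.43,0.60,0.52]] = [[-0.13, 0.83, -1.40, -0.59, 1.27],[-0.42, 1.59, -0.23, -0.08, 0.15],[1.23, -1.22, 0.60, 0.37, 1.05],[-0.43, 1.54, -2.33, 0.64, 0.04],[0.26, -1.22, -1.02, 1.2, 0.09]]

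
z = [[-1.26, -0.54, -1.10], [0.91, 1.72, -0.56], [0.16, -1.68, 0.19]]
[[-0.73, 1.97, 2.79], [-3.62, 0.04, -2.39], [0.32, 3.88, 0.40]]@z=[[3.16, -0.9, 0.23],[4.22, 6.04, 3.51],[3.19, 5.83, -2.45]]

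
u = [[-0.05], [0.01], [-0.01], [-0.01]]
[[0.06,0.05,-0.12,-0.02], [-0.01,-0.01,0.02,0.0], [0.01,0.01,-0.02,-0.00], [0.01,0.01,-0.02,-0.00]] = u @ [[-1.23, -1.08, 2.42, 0.31]]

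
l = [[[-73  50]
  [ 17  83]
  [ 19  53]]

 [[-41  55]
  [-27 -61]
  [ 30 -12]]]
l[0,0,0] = -73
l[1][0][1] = 55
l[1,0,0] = -41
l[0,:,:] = [[-73, 50], [17, 83], [19, 53]]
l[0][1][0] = 17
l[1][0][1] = 55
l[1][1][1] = -61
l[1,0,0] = -41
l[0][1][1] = 83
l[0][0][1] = 50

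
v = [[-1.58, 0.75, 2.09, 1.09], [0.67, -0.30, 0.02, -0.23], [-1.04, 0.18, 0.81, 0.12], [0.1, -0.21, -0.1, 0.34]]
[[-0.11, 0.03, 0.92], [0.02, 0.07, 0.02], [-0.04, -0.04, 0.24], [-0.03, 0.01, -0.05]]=v@ [[0.03, 0.11, 0.15], [0.04, -0.01, 0.23], [-0.01, 0.09, 0.43], [-0.07, 0.02, 0.08]]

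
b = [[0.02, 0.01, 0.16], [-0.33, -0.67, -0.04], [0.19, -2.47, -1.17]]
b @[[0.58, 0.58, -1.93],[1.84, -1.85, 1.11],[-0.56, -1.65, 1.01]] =[[-0.06, -0.27, 0.13],[-1.4, 1.11, -0.15],[-3.78, 6.61, -4.29]]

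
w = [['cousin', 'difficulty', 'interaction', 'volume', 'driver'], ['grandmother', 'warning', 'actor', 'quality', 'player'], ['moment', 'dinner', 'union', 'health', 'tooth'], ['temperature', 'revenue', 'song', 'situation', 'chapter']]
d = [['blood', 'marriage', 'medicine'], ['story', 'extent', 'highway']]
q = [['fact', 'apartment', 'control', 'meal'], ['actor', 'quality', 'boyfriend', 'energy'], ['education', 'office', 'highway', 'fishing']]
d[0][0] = 'blood'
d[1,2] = 'highway'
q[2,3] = 'fishing'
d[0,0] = 'blood'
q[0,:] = ['fact', 'apartment', 'control', 'meal']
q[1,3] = 'energy'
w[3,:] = ['temperature', 'revenue', 'song', 'situation', 'chapter']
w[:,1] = ['difficulty', 'warning', 'dinner', 'revenue']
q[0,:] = ['fact', 'apartment', 'control', 'meal']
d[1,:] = ['story', 'extent', 'highway']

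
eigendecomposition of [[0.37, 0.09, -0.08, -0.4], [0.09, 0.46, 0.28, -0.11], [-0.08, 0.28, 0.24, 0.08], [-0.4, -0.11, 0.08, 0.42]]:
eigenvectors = [[0.64, 0.18, 0.7, -0.26], [0.33, -0.76, 0.1, 0.56], [-0.02, -0.6, -0.11, -0.79], [-0.69, -0.17, 0.70, 0.05]]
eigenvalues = [0.85, 0.64, -0.01, 0.01]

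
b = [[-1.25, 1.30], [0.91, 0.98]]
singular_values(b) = [1.81, 1.33]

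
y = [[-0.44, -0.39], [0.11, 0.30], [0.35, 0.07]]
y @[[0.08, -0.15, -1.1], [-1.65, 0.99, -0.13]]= [[0.61, -0.32, 0.53], [-0.49, 0.28, -0.16], [-0.09, 0.02, -0.39]]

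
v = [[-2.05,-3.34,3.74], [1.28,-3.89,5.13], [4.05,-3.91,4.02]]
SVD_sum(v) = [[1.08, -2.75, 3.20], [1.62, -4.13, 4.81], [1.59, -4.06, 4.72]] + [[-3.12, -0.42, 0.69], [-0.35, -0.05, 0.08], [2.47, 0.33, -0.55]] + [[-0.01, -0.17, -0.15], [0.02, 0.29, 0.25], [-0.01, -0.18, -0.15]]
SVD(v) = [[0.43,-0.78,0.45], [0.64,-0.09,-0.76], [0.63,0.62,0.47]] @ diag([10.149865174487884, 4.124454529502226, 0.5032015240304946]) @ [[0.25, -0.63, 0.73], [0.97, 0.13, -0.21], [-0.04, -0.76, -0.64]]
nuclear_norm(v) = 14.78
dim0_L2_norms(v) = [4.72, 6.45, 7.51]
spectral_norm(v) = 10.15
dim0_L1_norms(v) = [7.38, 11.14, 12.89]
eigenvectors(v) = [[(-0.9+0j), 0.17+0.11j, (0.17-0.11j)],[-0.36+0.00j, (0.66-0.2j), (0.66+0.2j)],[(0.26+0j), (0.69+0j), 0.69-0.00j]]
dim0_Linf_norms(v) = [4.05, 3.91, 5.13]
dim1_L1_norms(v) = [9.13, 10.3, 11.98]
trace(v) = -1.92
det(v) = -21.07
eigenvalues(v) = [(-4.47+0j), (1.28+1.75j), (1.28-1.75j)]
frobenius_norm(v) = 10.97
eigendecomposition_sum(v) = [[(-3.1-0j),(-1.7+0j),2.39-0.00j],[-1.23-0.00j,(-0.67+0j),(0.95-0j)],[0.91+0.00j,(0.5-0j),-0.70+0.00j]] + [[(0.52+0.03j), (-0.82+0.09j), 0.67+0.23j], [1.25-1.28j, -1.61+2.31j, 2.09-1.24j], [(1.57-0.87j), (-2.21+1.76j), 2.36-0.59j]] + [[(0.52-0.03j), (-0.82-0.09j), 0.67-0.23j], [(1.25+1.28j), -1.61-2.31j, 2.09+1.24j], [1.57+0.87j, (-2.21-1.76j), 2.36+0.59j]]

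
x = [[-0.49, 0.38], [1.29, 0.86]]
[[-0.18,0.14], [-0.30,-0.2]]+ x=[[-0.67,0.52],[0.99,0.66]]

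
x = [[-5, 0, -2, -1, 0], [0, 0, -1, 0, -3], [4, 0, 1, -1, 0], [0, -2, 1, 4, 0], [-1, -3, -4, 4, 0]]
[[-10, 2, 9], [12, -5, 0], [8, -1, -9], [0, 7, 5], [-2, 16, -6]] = x @[[2, 0, -3], [0, -4, -1], [0, -1, 3], [0, 0, 0], [-4, 2, -1]]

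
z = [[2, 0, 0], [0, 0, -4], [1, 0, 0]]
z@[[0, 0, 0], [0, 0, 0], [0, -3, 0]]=[[0, 0, 0], [0, 12, 0], [0, 0, 0]]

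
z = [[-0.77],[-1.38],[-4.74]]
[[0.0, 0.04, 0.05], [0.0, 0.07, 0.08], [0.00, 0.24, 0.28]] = z@[[0.0, -0.05, -0.06]]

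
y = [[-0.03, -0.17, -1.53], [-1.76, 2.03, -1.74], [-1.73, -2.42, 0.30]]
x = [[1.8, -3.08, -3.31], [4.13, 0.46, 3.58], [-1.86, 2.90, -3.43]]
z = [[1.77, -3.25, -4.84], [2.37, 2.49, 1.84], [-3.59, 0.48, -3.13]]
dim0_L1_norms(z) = [7.73, 6.22, 9.81]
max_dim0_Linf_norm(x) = 4.13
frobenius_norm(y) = 4.64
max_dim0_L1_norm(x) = 10.32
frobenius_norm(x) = 8.80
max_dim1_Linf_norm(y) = 2.42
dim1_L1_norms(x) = [8.19, 8.17, 8.19]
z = y + x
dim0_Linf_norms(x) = [4.13, 3.08, 3.58]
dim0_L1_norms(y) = [3.52, 4.62, 3.57]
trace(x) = -1.17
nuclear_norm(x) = 14.33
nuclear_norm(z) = 13.73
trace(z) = 1.13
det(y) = -12.38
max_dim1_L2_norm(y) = 3.2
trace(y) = 2.30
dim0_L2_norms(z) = [4.65, 4.12, 6.05]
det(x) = -87.13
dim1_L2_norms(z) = [6.09, 3.9, 4.79]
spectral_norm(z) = 7.00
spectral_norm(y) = 3.53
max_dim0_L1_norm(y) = 4.62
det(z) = -66.77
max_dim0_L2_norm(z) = 6.05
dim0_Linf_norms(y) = [1.76, 2.42, 1.74]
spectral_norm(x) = 6.81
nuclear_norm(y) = 7.54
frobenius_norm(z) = 8.67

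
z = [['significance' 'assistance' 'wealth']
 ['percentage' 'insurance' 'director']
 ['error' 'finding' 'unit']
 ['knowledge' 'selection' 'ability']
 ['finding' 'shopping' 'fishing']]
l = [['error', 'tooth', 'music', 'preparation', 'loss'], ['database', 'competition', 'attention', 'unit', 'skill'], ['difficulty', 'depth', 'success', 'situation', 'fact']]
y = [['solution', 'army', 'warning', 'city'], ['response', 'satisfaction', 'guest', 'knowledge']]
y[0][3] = 'city'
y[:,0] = ['solution', 'response']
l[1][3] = 'unit'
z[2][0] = 'error'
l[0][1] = 'tooth'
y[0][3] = 'city'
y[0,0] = 'solution'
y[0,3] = 'city'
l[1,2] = 'attention'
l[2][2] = 'success'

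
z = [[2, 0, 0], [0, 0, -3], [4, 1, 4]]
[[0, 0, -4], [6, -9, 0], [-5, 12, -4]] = z @ [[0, 0, -2], [3, 0, 4], [-2, 3, 0]]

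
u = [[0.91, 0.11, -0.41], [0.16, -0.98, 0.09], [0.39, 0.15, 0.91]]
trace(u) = 0.84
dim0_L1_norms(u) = [1.46, 1.24, 1.41]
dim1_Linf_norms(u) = [0.91, 0.98, 0.91]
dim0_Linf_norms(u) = [0.91, 0.98, 0.91]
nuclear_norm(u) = 3.00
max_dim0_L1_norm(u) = 1.46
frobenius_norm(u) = 1.73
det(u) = -1.00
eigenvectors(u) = [[(0.71+0j),  (0.71-0j),  (0.07+0j)], [0.05-0.04j,  0.05+0.04j,  (-1+0j)], [-0.00-0.70j,  (-0+0.7j),  0.06+0.00j]]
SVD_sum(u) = [[0.72, -0.05, -0.62], [0.09, -0.01, -0.07], [-0.23, 0.02, 0.20]] + [[0.20, 0.14, 0.22], [-0.15, -0.10, -0.17], [0.56, 0.38, 0.62]] + [[-0.01, 0.02, -0.01], [0.23, -0.87, 0.33], [0.06, -0.25, 0.09]]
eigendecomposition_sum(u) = [[(0.46+0.2j), (0.02+0.04j), -0.20+0.46j], [0.04-0.01j, 0j, (0.01+0.05j)], [(0.2-0.46j), 0.04-0.02j, (0.46+0.2j)]] + [[0.46-0.20j, (0.02-0.04j), (-0.2-0.46j)], [0.04+0.01j, 0.00-0.00j, (0.01-0.05j)], [(0.2+0.46j), (0.04+0.02j), 0.46-0.20j]] + [[-0.01+0.00j,(0.07-0j),-0.00-0.00j], [(0.07-0j),-0.99+0.00j,0.06+0.00j], [-0.00+0.00j,0.06-0.00j,(-0-0j)]]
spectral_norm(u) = 1.00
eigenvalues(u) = [(0.92+0.4j), (0.92-0.4j), (-1+0j)]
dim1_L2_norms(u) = [1.0, 1.0, 1.0]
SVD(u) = [[-0.95,-0.32,0.03], [-0.11,0.25,-0.96], [0.31,-0.91,-0.27]] @ diag([1.004468420334883, 1.0014146116021354, 0.9966503741130546]) @ [[-0.76, 0.05, 0.65], [-0.61, -0.42, -0.67], [-0.24, 0.91, -0.35]]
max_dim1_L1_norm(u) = 1.45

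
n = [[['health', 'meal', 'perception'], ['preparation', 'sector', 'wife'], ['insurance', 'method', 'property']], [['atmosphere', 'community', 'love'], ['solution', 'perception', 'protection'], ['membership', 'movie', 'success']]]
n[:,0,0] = ['health', 'atmosphere']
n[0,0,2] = 'perception'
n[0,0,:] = ['health', 'meal', 'perception']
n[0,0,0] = 'health'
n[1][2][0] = 'membership'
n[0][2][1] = 'method'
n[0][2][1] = 'method'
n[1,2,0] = 'membership'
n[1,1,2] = 'protection'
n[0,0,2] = 'perception'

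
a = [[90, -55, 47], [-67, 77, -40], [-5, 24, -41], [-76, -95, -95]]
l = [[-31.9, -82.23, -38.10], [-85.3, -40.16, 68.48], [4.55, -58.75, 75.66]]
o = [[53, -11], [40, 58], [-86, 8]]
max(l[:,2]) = 75.66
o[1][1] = 58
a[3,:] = [-76, -95, -95]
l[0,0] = -31.9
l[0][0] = -31.9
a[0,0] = 90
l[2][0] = 4.55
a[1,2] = -40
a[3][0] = -76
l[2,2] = 75.66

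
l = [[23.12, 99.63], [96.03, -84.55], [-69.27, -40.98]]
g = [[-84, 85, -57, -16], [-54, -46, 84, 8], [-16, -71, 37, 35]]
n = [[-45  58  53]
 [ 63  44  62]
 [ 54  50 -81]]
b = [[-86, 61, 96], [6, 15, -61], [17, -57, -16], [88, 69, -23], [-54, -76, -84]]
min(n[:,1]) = 44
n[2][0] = 54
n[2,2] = -81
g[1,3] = 8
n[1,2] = 62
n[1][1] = 44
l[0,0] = 23.12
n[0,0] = -45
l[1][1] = -84.55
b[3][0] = 88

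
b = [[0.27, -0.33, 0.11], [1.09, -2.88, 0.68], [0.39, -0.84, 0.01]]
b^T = [[0.27, 1.09, 0.39], [-0.33, -2.88, -0.84], [0.11, 0.68, 0.01]]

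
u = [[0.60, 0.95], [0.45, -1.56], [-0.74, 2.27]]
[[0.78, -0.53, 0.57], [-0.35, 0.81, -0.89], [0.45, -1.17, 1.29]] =u @[[0.65, -0.04, 0.03], [0.41, -0.53, 0.58]]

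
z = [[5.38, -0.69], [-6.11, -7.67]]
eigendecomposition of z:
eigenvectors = [[0.91, 0.05], [-0.42, 1.00]]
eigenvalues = [5.7, -7.99]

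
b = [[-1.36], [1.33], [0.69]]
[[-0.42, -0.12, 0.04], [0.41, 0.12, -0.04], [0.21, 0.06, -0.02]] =b @ [[0.31, 0.09, -0.03]]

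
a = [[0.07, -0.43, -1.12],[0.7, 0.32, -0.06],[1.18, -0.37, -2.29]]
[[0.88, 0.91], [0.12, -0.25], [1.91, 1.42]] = a@ [[-0.11, 0.05], [0.43, -0.96], [-0.96, -0.44]]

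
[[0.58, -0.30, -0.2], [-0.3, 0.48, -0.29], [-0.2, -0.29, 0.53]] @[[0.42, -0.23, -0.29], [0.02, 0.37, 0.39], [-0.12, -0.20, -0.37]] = [[0.26, -0.2, -0.21], [-0.08, 0.3, 0.38], [-0.15, -0.17, -0.25]]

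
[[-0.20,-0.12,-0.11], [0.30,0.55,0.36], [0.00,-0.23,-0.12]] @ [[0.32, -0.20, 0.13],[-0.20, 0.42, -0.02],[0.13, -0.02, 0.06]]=[[-0.05, -0.01, -0.03], [0.03, 0.16, 0.05], [0.03, -0.09, -0.0]]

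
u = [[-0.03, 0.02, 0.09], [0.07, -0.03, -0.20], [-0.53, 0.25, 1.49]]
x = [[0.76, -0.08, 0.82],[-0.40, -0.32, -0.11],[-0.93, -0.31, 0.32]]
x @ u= [[-0.46, 0.22, 1.31], [0.05, -0.03, -0.14], [-0.16, 0.07, 0.46]]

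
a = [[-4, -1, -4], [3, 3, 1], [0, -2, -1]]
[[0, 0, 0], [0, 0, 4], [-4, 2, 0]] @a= [[0, 0, 0], [0, -8, -4], [22, 10, 18]]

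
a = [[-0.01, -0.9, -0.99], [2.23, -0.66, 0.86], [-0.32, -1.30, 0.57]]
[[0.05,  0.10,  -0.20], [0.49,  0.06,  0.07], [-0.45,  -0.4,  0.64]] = a@ [[0.35, 0.17, -0.21], [0.17, 0.16, -0.25], [-0.21, -0.25, 0.43]]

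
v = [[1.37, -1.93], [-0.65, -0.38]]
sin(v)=[[0.61, -1.18], [-0.4, -0.46]]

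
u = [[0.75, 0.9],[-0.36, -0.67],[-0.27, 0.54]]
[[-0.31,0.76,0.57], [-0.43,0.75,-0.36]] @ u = [[-0.66, -0.48], [-0.5, -1.08]]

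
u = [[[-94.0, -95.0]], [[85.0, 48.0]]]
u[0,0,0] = -94.0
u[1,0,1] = 48.0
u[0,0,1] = -95.0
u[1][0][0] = 85.0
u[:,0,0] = [-94.0, 85.0]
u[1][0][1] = 48.0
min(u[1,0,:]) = 48.0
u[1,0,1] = 48.0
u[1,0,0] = 85.0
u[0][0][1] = -95.0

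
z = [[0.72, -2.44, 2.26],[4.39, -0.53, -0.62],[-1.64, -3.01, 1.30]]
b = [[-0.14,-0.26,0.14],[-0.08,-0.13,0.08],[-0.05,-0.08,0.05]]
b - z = [[-0.86, 2.18, -2.12], [-4.47, 0.4, 0.70], [1.59, 2.93, -1.25]]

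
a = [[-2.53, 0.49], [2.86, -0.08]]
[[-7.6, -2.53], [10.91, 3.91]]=a@[[3.95, 1.43], [4.89, 2.22]]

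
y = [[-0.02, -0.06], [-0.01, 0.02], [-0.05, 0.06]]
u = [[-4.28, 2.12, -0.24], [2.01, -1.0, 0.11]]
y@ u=[[-0.03, 0.02, -0.0], [0.08, -0.04, 0.0], [0.33, -0.17, 0.02]]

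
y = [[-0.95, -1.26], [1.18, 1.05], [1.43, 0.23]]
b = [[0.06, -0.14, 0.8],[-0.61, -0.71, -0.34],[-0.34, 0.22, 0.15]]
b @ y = [[0.92, -0.04], [-0.74, -0.06], [0.80, 0.69]]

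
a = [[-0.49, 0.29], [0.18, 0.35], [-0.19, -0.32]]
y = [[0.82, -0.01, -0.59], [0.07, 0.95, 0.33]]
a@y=[[-0.38, 0.28, 0.38],[0.17, 0.33, 0.01],[-0.18, -0.30, 0.01]]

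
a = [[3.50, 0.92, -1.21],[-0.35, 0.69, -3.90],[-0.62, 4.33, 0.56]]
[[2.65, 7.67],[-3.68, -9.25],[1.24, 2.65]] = a@[[0.99, 2.78], [0.31, 0.72], [0.91, 2.25]]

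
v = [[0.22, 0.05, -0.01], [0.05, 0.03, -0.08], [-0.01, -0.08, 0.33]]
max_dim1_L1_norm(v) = 0.42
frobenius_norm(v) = 0.42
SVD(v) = [[-0.17, 0.96, -0.21], [-0.26, 0.16, 0.95], [0.95, 0.21, 0.22]] @ diag([0.3537353386306308, 0.22598945653763045, 0.000275204831738795]) @ [[-0.17, -0.26, 0.95], [0.96, 0.16, 0.21], [-0.21, 0.95, 0.22]]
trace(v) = 0.58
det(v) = 0.00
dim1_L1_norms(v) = [0.28, 0.16, 0.42]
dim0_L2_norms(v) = [0.23, 0.1, 0.34]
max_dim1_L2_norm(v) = 0.34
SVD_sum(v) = [[0.01, 0.02, -0.06],  [0.02, 0.02, -0.09],  [-0.06, -0.09, 0.32]] + [[0.21,0.03,0.05], [0.03,0.01,0.01], [0.05,0.01,0.01]] + [[0.0, -0.0, -0.0], [-0.00, 0.00, 0.0], [-0.0, 0.0, 0.0]]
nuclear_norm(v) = 0.58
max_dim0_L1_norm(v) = 0.42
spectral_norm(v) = 0.35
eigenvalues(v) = [0.0, 0.23, 0.35]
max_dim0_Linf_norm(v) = 0.33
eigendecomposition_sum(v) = [[0.00, -0.0, -0.00], [-0.00, 0.00, 0.0], [-0.00, 0.0, 0.00]] + [[0.21, 0.03, 0.05], [0.03, 0.01, 0.01], [0.05, 0.01, 0.01]] + [[0.01, 0.02, -0.06], [0.02, 0.02, -0.09], [-0.06, -0.09, 0.32]]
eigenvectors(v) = [[-0.21, 0.96, -0.17], [0.95, 0.16, -0.26], [0.22, 0.21, 0.95]]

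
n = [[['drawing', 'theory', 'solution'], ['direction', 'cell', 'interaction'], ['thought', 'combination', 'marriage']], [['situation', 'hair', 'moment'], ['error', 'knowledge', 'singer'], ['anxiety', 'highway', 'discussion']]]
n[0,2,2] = 'marriage'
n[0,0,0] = 'drawing'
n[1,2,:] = ['anxiety', 'highway', 'discussion']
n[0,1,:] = ['direction', 'cell', 'interaction']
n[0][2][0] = 'thought'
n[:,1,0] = ['direction', 'error']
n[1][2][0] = 'anxiety'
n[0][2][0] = 'thought'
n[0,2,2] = 'marriage'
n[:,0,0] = ['drawing', 'situation']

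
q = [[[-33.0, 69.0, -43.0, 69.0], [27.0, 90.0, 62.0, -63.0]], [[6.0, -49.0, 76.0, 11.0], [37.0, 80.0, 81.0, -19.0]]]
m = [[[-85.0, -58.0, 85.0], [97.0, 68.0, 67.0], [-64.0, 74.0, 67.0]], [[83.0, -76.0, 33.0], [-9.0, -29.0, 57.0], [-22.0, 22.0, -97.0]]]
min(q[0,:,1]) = 69.0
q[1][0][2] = 76.0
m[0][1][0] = 97.0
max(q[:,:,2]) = 81.0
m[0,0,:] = [-85.0, -58.0, 85.0]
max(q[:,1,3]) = -19.0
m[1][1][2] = 57.0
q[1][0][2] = 76.0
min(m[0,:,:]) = -85.0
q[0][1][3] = -63.0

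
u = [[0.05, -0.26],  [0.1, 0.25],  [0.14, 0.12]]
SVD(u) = [[0.62, 0.69], [-0.68, 0.24], [-0.38, 0.68]] @ diag([0.38916534210886194, 0.15858857620047045]) @ [[-0.23, -0.97], [0.97, -0.23]]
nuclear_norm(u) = 0.55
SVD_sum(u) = [[-0.06, -0.23], [0.06, 0.26], [0.04, 0.15]] + [[0.11, -0.03], [0.04, -0.01], [0.1, -0.03]]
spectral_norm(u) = 0.39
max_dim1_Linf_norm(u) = 0.26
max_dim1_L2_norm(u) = 0.27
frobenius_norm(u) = 0.42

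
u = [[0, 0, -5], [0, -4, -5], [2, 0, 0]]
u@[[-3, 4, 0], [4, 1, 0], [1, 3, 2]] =[[-5, -15, -10], [-21, -19, -10], [-6, 8, 0]]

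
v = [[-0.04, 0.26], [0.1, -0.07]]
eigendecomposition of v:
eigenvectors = [[0.87,-0.83], [0.49,0.56]]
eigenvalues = [0.11, -0.22]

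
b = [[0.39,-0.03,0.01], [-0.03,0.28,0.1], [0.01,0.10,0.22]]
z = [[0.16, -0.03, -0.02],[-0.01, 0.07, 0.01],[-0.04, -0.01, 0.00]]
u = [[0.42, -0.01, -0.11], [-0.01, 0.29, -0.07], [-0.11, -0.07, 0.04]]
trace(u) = 0.75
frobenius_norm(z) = 0.18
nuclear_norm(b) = 0.89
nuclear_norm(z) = 0.24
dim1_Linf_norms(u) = [0.42, 0.29, 0.11]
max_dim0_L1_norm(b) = 0.43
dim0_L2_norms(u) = [0.43, 0.3, 0.14]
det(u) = -0.00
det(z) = -0.00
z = u @ b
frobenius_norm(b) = 0.55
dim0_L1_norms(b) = [0.43, 0.41, 0.33]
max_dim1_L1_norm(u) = 0.54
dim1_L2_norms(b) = [0.39, 0.3, 0.24]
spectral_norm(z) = 0.17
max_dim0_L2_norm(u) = 0.43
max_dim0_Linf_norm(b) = 0.39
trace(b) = 0.89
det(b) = 0.02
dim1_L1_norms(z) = [0.21, 0.09, 0.05]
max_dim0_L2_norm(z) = 0.17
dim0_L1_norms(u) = [0.54, 0.37, 0.22]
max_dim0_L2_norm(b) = 0.39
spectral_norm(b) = 0.40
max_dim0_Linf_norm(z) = 0.16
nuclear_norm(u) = 0.76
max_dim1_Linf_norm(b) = 0.39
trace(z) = 0.23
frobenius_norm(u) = 0.54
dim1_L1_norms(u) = [0.54, 0.37, 0.22]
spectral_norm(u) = 0.45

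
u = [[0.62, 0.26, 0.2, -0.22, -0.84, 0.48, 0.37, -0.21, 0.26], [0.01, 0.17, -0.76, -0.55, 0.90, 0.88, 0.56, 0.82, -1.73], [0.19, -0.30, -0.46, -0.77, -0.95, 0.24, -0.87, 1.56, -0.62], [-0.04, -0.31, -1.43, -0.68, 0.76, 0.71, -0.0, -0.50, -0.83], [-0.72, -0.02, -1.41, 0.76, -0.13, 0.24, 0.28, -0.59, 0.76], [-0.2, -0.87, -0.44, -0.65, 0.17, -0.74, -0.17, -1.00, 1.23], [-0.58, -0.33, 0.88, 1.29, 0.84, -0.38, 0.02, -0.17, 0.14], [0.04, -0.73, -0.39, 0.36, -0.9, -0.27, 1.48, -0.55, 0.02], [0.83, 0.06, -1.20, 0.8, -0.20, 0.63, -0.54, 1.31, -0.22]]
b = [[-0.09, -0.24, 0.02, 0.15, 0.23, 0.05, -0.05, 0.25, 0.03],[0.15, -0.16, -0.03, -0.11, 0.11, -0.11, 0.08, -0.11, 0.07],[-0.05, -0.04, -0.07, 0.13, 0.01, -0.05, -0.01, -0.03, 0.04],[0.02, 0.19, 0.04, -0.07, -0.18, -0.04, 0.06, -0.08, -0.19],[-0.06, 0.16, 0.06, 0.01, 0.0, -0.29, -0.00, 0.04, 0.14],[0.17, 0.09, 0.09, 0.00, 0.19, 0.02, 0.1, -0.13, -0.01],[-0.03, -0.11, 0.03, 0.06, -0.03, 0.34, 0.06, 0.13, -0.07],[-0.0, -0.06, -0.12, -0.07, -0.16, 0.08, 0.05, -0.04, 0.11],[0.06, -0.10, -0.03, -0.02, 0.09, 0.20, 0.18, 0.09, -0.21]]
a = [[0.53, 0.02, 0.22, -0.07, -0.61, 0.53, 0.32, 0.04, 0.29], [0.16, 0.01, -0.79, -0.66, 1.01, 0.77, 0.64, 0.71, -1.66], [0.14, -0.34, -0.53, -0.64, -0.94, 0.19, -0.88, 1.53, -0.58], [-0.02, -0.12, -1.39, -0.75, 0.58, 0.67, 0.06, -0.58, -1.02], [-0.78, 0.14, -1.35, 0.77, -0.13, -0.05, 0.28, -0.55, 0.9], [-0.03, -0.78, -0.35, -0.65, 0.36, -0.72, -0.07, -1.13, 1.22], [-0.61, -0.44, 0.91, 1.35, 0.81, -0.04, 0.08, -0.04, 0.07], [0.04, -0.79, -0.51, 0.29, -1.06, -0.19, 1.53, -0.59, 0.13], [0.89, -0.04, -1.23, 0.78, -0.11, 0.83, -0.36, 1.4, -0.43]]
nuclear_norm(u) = 16.32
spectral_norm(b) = 0.66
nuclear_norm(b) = 2.53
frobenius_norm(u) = 6.34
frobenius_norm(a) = 6.39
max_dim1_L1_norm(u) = 6.38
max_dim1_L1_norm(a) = 6.41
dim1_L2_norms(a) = [1.08, 2.52, 2.28, 2.16, 2.06, 2.14, 1.97, 2.2, 2.43]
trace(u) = -1.97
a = b + u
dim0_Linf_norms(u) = [0.83, 0.87, 1.43, 1.29, 0.95, 0.88, 1.48, 1.56, 1.73]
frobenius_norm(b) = 1.05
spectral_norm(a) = 3.87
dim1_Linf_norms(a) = [0.61, 1.66, 1.53, 1.39, 1.35, 1.22, 1.35, 1.53, 1.4]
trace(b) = -0.56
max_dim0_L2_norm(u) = 2.72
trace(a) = -2.53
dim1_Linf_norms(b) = [0.25, 0.16, 0.13, 0.19, 0.29, 0.19, 0.34, 0.16, 0.21]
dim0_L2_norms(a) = [1.45, 1.26, 2.73, 2.22, 2.13, 1.61, 1.96, 2.66, 2.59]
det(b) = 0.00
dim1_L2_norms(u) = [1.31, 2.54, 2.34, 2.15, 2.04, 2.13, 1.94, 2.05, 2.29]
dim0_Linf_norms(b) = [0.17, 0.24, 0.12, 0.15, 0.23, 0.34, 0.18, 0.25, 0.21]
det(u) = -21.71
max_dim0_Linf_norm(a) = 1.66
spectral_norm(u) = 3.82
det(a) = -44.59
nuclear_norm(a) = 16.69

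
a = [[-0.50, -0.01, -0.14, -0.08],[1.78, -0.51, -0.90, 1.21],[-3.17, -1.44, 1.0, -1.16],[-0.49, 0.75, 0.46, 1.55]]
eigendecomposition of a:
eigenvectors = [[(0.49+0j), 0.06+0.00j, (-0.05+0.02j), (-0.05-0.02j)], [0.03+0.00j, 0.83+0.00j, -0.38-0.07j, (-0.38+0.07j)], [(0.87+0j), (0.47+0j), 0.87+0.00j, (0.87-0j)], [(-0.08+0j), -0.28+0.00j, 0.02-0.30j, 0.02+0.30j]]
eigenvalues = [(-0.74+0j), (-1.29+0j), (1.78+0.44j), (1.78-0.44j)]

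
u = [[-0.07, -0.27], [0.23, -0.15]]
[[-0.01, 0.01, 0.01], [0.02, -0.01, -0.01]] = u@[[0.09,-0.04,-0.05],  [0.03,-0.01,-0.01]]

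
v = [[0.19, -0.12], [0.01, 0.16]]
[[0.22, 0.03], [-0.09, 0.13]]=v@[[0.77,0.64], [-0.64,0.77]]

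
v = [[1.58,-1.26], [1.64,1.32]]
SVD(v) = [[-0.64, -0.77],[-0.77, 0.64]] @ diag([2.2808269541054145, 1.8203923767765615]) @ [[-1.0,-0.09],[-0.09,1.0]]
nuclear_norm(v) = 4.10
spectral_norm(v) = 2.28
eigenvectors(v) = [[0.06+0.66j,(0.06-0.66j)], [0.75+0.00j,0.75-0.00j]]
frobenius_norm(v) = 2.92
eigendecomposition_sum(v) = [[0.79+0.65j, (-0.63+0.64j)], [0.82-0.83j, (0.66+0.78j)]] + [[(0.79-0.65j), (-0.63-0.64j)],[(0.82+0.83j), 0.66-0.78j]]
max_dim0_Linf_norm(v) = 1.64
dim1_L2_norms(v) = [2.02, 2.11]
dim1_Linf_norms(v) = [1.58, 1.64]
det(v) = 4.15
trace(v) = 2.90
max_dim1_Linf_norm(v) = 1.64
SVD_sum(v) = [[1.45, 0.13], [1.75, 0.16]] + [[0.13, -1.39], [-0.11, 1.16]]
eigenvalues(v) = [(1.45+1.43j), (1.45-1.43j)]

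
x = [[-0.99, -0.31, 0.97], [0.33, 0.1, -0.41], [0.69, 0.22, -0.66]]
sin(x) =[[-0.64, -0.2, 0.63], [0.2, 0.06, -0.28], [0.45, 0.14, -0.43]]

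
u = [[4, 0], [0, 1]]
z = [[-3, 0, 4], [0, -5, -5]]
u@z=[[-12, 0, 16], [0, -5, -5]]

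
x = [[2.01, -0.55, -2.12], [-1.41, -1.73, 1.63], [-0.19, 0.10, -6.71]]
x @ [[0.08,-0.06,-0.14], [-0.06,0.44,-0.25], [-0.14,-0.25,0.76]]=[[0.49, 0.17, -1.76], [-0.24, -1.08, 1.87], [0.92, 1.73, -5.10]]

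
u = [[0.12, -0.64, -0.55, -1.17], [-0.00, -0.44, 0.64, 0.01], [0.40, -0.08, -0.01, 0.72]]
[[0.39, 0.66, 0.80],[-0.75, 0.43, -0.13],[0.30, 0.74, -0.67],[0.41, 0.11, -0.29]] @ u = [[0.37,-0.6,0.20,0.13],[-0.14,0.3,0.69,0.79],[-0.23,-0.46,0.32,-0.83],[-0.07,-0.29,-0.15,-0.69]]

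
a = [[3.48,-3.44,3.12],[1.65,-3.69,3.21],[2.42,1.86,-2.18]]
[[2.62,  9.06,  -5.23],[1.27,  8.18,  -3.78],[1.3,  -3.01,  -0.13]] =a@ [[0.7, 0.63, -0.81], [0.49, -0.49, -0.26], [0.60, 1.66, -1.06]]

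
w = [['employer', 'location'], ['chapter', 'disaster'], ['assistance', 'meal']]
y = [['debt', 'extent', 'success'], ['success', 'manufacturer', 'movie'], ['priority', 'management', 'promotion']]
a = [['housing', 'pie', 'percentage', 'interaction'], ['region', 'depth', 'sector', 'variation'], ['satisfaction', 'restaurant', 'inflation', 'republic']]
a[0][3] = 'interaction'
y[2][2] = 'promotion'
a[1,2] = 'sector'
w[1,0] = 'chapter'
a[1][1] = 'depth'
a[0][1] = 'pie'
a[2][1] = 'restaurant'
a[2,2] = 'inflation'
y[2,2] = 'promotion'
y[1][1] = 'manufacturer'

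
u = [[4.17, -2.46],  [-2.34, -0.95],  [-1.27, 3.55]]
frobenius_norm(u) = 6.64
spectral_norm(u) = 5.90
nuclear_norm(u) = 8.94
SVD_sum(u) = [[3.69, -3.04], [-0.93, 0.76], [-2.50, 2.06]] + [[0.48,0.58],  [-1.41,-1.71],  [1.23,1.49]]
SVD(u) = [[-0.81, 0.25], [0.2, -0.73], [0.55, 0.64]] @ diag([5.899128905886076, 3.038795510023562]) @ [[-0.77,0.64], [0.64,0.77]]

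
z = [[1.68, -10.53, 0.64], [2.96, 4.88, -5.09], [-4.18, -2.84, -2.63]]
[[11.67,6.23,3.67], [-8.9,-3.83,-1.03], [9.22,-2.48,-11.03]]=z@[[-1.19,0.53,1.82], [-1.31,-0.47,0.02], [-0.20,0.61,1.28]]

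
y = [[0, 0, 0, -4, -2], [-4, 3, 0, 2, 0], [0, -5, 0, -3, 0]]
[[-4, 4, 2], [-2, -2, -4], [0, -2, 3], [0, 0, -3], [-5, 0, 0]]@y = [[-16, 2, 0, 18, 8], [8, 14, 0, 16, 4], [8, -21, 0, -13, 0], [0, 15, 0, 9, 0], [0, 0, 0, 20, 10]]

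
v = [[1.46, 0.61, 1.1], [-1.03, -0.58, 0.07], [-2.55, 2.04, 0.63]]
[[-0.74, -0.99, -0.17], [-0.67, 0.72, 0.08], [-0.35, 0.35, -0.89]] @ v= [[0.37, -0.22, -0.99],[-1.92, -0.66, -0.64],[1.40, -2.23, -0.92]]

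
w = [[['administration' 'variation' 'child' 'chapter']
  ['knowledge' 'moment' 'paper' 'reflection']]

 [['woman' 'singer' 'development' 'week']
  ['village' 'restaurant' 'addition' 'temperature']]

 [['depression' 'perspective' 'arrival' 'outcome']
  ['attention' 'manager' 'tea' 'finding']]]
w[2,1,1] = 'manager'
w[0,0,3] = 'chapter'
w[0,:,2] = ['child', 'paper']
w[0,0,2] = 'child'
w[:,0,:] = [['administration', 'variation', 'child', 'chapter'], ['woman', 'singer', 'development', 'week'], ['depression', 'perspective', 'arrival', 'outcome']]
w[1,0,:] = ['woman', 'singer', 'development', 'week']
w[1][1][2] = 'addition'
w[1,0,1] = 'singer'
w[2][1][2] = 'tea'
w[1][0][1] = 'singer'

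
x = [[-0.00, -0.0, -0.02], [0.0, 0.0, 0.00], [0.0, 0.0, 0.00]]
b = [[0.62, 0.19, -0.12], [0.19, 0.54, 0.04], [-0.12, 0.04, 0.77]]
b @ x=[[0.00,0.00,-0.01], [0.0,0.0,-0.00], [0.0,0.00,0.0]]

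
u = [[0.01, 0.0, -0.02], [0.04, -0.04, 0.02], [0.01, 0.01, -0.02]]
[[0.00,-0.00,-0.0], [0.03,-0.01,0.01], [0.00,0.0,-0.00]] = u @ [[0.75, -0.03, 0.16], [-0.03, 0.31, 0.02], [0.16, 0.02, 0.17]]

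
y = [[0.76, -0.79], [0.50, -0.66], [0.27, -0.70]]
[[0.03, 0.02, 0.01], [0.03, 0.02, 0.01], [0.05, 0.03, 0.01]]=y@[[-0.04, -0.03, -0.00], [-0.08, -0.06, -0.01]]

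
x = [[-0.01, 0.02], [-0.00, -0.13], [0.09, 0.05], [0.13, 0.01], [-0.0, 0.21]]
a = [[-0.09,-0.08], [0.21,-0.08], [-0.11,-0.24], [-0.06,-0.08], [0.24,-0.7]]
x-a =[[0.08, 0.1], [-0.21, -0.05], [0.2, 0.29], [0.19, 0.09], [-0.24, 0.91]]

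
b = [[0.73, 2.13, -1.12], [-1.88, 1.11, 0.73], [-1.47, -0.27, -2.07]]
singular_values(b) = [2.73, 2.44, 2.18]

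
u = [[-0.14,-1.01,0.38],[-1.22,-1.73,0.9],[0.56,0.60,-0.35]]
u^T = [[-0.14, -1.22, 0.56],[-1.01, -1.73, 0.6],[0.38, 0.90, -0.35]]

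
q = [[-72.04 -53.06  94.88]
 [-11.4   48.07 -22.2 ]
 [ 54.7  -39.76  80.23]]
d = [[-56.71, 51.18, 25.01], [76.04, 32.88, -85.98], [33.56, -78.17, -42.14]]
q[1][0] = -11.4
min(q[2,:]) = -39.76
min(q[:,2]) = -22.2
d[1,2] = -85.98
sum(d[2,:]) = -86.75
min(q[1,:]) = -22.2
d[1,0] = 76.04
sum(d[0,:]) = 19.48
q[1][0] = -11.4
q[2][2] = 80.23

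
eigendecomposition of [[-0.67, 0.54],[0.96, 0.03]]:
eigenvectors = [[-0.77,-0.42], [0.64,-0.91]]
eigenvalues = [-1.12, 0.48]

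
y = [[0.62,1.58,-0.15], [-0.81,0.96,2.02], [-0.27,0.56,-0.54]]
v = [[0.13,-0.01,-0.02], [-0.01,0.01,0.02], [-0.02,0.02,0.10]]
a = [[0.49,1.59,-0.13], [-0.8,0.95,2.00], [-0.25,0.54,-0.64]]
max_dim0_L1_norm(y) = 3.1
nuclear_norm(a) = 4.71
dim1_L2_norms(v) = [0.13, 0.02, 0.1]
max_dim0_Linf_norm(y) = 2.02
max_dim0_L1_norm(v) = 0.16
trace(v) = 0.24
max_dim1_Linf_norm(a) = 2.0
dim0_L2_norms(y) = [1.06, 1.93, 2.1]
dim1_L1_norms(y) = [2.35, 3.79, 1.37]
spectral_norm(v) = 0.14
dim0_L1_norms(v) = [0.16, 0.04, 0.14]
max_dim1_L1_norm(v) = 0.16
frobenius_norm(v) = 0.17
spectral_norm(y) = 2.42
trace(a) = 0.80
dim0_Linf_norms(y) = [0.81, 1.58, 2.02]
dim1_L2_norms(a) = [1.67, 2.35, 0.87]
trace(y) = 1.04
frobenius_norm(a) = 3.02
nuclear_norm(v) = 0.24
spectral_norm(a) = 2.41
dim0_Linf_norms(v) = [0.13, 0.02, 0.1]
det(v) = 0.00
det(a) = -2.41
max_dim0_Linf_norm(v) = 0.13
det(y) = -2.55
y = a + v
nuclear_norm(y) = 4.76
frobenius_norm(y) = 3.04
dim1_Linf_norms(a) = [1.59, 2.0, 0.64]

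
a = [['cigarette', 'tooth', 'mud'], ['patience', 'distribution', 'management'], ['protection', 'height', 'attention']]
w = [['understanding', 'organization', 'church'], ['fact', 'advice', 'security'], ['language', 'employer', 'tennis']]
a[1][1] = 'distribution'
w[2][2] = 'tennis'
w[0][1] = 'organization'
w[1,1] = 'advice'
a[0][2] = 'mud'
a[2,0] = 'protection'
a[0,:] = ['cigarette', 'tooth', 'mud']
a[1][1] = 'distribution'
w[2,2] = 'tennis'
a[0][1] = 'tooth'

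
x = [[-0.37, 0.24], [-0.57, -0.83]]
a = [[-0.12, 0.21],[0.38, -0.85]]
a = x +[[0.25, -0.03],[0.95, -0.02]]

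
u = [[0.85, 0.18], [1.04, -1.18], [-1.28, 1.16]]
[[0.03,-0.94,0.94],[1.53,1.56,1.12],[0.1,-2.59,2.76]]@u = [[-2.16, 2.20], [1.49, -0.27], [-6.14, 6.28]]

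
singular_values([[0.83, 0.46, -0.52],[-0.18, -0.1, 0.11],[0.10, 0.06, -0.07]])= [1.12, 0.01, 0.0]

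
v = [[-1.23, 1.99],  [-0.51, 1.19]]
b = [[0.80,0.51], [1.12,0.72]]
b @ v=[[-1.24, 2.20], [-1.74, 3.09]]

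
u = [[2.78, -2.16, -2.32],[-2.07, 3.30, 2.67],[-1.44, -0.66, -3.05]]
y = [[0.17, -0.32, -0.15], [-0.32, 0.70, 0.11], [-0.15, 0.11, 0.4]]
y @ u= [[1.35, -1.32, -0.79],[-2.50, 2.93, 2.28],[-1.22, 0.42, -0.58]]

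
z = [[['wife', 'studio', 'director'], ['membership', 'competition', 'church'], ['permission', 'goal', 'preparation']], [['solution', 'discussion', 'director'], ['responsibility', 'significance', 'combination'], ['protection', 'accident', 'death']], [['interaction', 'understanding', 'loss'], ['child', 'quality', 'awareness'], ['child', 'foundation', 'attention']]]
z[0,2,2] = 'preparation'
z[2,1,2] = 'awareness'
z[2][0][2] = 'loss'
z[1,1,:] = ['responsibility', 'significance', 'combination']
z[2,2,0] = 'child'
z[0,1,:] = ['membership', 'competition', 'church']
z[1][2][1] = 'accident'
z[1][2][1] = 'accident'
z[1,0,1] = 'discussion'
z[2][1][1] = 'quality'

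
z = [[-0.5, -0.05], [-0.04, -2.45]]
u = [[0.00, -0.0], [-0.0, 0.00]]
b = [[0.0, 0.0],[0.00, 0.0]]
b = z @ u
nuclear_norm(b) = 0.00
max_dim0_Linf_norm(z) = 2.45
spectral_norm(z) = 2.45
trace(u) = 0.00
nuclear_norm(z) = 2.95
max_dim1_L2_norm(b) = 0.0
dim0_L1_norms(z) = [0.54, 2.5]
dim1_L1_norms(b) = [0.0, 0.0]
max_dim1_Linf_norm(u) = 0.0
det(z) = 1.22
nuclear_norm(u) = 0.00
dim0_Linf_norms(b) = [0.0, 0.0]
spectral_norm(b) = 0.00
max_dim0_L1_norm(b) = 0.0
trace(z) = -2.95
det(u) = 0.00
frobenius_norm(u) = 0.00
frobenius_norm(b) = 0.00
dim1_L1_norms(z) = [0.55, 2.49]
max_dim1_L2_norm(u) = 0.0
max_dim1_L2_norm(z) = 2.45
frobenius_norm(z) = 2.50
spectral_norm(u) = 0.00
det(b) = 0.00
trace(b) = 0.00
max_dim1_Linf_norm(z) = 2.45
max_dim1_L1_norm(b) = 0.0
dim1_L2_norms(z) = [0.5, 2.45]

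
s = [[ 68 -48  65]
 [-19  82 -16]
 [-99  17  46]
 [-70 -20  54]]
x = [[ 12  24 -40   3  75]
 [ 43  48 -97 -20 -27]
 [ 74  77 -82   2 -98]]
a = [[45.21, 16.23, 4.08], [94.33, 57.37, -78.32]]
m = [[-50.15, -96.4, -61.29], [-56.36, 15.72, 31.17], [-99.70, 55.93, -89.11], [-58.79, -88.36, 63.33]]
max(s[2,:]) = 46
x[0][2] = -40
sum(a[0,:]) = 65.52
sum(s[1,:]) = 47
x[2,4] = -98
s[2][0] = -99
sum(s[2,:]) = -36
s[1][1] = 82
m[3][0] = -58.79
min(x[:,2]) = -97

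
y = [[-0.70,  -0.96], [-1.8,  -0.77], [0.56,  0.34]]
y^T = [[-0.70,-1.8,0.56], [-0.96,-0.77,0.34]]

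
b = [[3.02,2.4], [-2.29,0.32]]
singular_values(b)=[4.23, 1.53]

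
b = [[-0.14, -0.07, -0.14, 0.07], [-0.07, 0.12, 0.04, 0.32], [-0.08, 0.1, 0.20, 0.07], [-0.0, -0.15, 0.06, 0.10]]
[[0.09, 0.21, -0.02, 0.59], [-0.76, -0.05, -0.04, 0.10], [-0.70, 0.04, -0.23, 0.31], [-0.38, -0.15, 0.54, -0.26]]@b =[[-0.03, -0.07, 0.03, 0.13], [0.11, 0.03, 0.1, -0.06], [0.11, -0.02, 0.07, -0.02], [0.02, 0.10, 0.14, -0.06]]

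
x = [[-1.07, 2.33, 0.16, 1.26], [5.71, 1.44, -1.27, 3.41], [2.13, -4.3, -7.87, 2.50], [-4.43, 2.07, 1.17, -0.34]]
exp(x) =[[9.01, 23.50, -0.43, 19.91], [20.91, 54.70, -1.02, 46.26], [-6.55, -15.64, 0.32, -12.92], [-2.06, -1.52, 0.09, -0.61]]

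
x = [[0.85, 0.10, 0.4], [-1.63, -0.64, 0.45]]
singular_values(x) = [1.95, 0.58]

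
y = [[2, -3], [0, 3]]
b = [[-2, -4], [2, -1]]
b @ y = [[-4, -6], [4, -9]]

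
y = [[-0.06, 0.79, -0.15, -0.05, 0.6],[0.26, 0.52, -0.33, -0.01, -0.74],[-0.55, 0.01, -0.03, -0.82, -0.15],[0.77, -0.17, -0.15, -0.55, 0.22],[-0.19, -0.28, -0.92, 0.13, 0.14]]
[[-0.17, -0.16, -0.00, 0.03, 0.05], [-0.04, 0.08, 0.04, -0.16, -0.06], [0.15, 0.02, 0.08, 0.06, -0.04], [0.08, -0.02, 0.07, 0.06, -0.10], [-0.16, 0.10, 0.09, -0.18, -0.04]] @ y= [[-0.02, -0.24, 0.03, 0.0, 0.03], [-0.11, 0.05, 0.06, 0.05, -0.13], [0.01, 0.13, -0.00, -0.11, 0.07], [0.02, 0.07, 0.08, -0.11, 0.05], [-0.14, -0.03, 0.05, 0.03, -0.23]]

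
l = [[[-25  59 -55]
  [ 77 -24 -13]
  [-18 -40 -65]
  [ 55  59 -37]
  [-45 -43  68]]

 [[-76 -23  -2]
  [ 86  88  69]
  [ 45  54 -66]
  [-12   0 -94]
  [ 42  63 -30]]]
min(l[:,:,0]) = -76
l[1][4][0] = 42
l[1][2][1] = 54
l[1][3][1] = 0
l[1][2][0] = 45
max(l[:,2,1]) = 54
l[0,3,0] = 55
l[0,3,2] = -37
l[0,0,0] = -25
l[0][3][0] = 55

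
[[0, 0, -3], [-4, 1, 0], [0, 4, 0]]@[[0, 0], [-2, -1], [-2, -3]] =[[6, 9], [-2, -1], [-8, -4]]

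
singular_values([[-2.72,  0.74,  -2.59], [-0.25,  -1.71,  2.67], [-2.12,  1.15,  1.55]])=[4.5, 3.24, 1.49]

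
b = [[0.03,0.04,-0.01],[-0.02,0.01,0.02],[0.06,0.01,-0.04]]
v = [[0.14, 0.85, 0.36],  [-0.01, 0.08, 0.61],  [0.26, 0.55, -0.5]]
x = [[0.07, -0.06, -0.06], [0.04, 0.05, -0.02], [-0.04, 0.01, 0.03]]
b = v @ x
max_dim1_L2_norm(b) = 0.07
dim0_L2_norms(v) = [0.3, 1.02, 0.87]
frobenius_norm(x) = 0.14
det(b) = 0.00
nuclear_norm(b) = 0.13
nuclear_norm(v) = 2.00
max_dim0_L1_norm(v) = 1.48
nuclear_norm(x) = 0.19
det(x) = -0.00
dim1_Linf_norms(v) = [0.85, 0.61, 0.55]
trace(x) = 0.15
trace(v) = -0.28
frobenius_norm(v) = 1.37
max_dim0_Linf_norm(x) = 0.07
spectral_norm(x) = 0.12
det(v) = 0.07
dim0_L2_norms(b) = [0.07, 0.04, 0.05]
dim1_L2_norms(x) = [0.11, 0.07, 0.05]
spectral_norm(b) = 0.09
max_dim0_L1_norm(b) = 0.11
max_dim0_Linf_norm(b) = 0.06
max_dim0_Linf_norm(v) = 0.85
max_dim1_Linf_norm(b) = 0.06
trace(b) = 0.00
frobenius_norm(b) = 0.09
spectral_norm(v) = 1.05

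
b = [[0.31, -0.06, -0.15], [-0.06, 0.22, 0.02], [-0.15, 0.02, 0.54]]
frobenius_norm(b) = 0.70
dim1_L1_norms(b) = [0.52, 0.3, 0.71]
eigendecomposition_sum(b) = [[0.13, -0.03, -0.25], [-0.03, 0.01, 0.06], [-0.25, 0.06, 0.49]] + [[0.12, -0.11, 0.08], [-0.11, 0.10, -0.07], [0.08, -0.07, 0.05]] + [[0.06, 0.08, 0.02],[0.08, 0.11, 0.03],[0.02, 0.03, 0.01]]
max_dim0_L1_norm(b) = 0.71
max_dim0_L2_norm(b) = 0.56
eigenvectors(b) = [[-0.45,0.67,-0.59],[0.11,-0.62,-0.78],[0.89,0.42,-0.2]]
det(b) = 0.03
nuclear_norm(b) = 1.07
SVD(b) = [[-0.45,-0.67,-0.59], [0.11,0.62,-0.78], [0.89,-0.42,-0.20]] @ diag([0.6190360782302822, 0.27136280917861816, 0.17960111259109973]) @ [[-0.45, 0.11, 0.89], [-0.67, 0.62, -0.42], [-0.59, -0.78, -0.20]]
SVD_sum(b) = [[0.13, -0.03, -0.25], [-0.03, 0.01, 0.06], [-0.25, 0.06, 0.49]] + [[0.12, -0.11, 0.08], [-0.11, 0.10, -0.07], [0.08, -0.07, 0.05]] + [[0.06, 0.08, 0.02], [0.08, 0.11, 0.03], [0.02, 0.03, 0.01]]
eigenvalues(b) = [0.62, 0.27, 0.18]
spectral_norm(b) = 0.62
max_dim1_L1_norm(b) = 0.71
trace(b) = 1.07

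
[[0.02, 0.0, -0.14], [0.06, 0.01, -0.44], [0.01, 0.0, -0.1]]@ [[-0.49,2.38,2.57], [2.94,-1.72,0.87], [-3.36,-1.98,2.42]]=[[0.46, 0.32, -0.29], [1.48, 1.0, -0.90], [0.33, 0.22, -0.22]]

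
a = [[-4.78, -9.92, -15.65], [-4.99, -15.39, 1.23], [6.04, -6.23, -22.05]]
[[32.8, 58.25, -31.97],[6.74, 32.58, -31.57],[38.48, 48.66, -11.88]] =a @ [[-0.32,-1.53,1.65], [-0.47,-1.79,1.56], [-1.7,-2.12,0.55]]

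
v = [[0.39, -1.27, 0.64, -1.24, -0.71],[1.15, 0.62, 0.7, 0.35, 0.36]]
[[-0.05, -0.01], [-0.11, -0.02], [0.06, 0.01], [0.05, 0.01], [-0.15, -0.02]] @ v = [[-0.03, 0.06, -0.04, 0.06, 0.03], [-0.07, 0.13, -0.08, 0.13, 0.07], [0.03, -0.07, 0.05, -0.07, -0.04], [0.03, -0.06, 0.04, -0.06, -0.03], [-0.08, 0.18, -0.11, 0.18, 0.10]]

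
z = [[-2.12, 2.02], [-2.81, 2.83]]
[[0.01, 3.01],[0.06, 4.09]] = z @ [[0.29, -0.77], [0.31, 0.68]]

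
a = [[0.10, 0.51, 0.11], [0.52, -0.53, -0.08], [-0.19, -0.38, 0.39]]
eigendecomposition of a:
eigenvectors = [[(0.48+0j), -0.07+0.33j, (-0.07-0.33j)], [(-0.85+0j), (0.06+0.17j), (0.06-0.17j)], [(-0.19+0j), (-0.92+0j), (-0.92-0j)]]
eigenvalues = [(-0.84+0j), (0.4+0.14j), (0.4-0.14j)]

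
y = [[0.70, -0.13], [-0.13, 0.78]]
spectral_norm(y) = 0.88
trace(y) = 1.48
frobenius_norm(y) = 1.06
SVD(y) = [[-0.59, 0.80], [0.80, 0.59]] @ diag([0.8760147050873545, 0.6039852949126456]) @ [[-0.59, 0.80], [0.8, 0.59]]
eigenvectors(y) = [[-0.8, 0.59],  [-0.59, -0.8]]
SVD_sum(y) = [[0.31, -0.42],[-0.42, 0.57]] + [[0.39, 0.29],[0.29, 0.21]]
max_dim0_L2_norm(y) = 0.79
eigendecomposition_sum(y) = [[0.39,  0.29], [0.29,  0.21]] + [[0.31, -0.42],[-0.42, 0.57]]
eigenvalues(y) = [0.6, 0.88]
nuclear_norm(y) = 1.48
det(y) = 0.53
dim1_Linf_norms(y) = [0.7, 0.78]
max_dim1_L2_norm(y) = 0.79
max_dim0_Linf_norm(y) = 0.78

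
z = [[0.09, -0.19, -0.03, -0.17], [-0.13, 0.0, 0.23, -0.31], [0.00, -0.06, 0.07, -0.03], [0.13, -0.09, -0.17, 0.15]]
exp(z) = [[1.1, -0.19, -0.04, -0.16], [-0.16, 1.02, 0.27, -0.33], [0.0, -0.06, 1.07, -0.02], [0.15, -0.11, -0.2, 1.17]]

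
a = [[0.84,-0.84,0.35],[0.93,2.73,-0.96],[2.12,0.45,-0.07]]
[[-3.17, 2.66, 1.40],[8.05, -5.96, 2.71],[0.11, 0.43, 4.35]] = a @ [[-0.70, 0.58, 1.95], [3.81, -1.28, 0.60], [1.77, 3.13, 0.77]]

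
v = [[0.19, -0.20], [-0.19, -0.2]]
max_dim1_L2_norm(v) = 0.28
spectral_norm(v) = 0.28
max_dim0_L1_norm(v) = 0.4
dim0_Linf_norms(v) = [0.19, 0.2]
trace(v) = -0.01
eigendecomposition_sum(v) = [[0.23, -0.10], [-0.09, 0.04]] + [[-0.04, -0.1], [-0.10, -0.24]]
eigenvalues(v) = [0.27, -0.28]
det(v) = -0.08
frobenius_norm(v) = 0.39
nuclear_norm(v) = 0.55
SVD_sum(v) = [[0.0, -0.20], [0.00, -0.2]] + [[0.19, 0.0], [-0.19, 0.0]]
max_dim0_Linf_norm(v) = 0.2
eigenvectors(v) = [[0.93,0.39], [-0.37,0.92]]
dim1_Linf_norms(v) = [0.2, 0.2]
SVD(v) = [[0.71, -0.71], [0.71, 0.71]] @ diag([0.282842712474619, 0.2687005768508881]) @ [[-0.0, -1.0], [-1.00, -0.00]]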